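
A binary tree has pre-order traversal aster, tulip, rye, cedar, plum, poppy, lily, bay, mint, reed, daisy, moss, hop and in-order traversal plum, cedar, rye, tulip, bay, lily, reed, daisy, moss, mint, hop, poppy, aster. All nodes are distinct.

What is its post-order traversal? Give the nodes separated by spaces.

plum cedar rye bay moss daisy reed hop mint lily poppy tulip aster

The first element of pre-order is the root; it splits in-order into left and right subtrees.
Root aster: left subtree has 12 nodes {plum, cedar, rye, tulip, bay, lily, reed, daisy, moss, mint, hop, poppy}, right has 0 { }.
  Root tulip: left subtree has 3 nodes {plum, cedar, rye}, right has 8 {bay, lily, reed, daisy, moss, mint, hop, poppy}.
    Root rye: left subtree has 2 nodes {plum, cedar}, right has 0 { }.
      Root cedar: left subtree has 1 node {plum}, right has 0 { }.
    Root poppy: left subtree has 7 nodes {bay, lily, reed, daisy, moss, mint, hop}, right has 0 { }.
      Root lily: left subtree has 1 node {bay}, right has 5 {reed, daisy, moss, mint, hop}.
        Root mint: left subtree has 3 nodes {reed, daisy, moss}, right has 1 {hop}.
          Root reed: left subtree has 0 nodes { }, right has 2 {daisy, moss}.
            Root daisy: left subtree has 0 nodes { }, right has 1 {moss}.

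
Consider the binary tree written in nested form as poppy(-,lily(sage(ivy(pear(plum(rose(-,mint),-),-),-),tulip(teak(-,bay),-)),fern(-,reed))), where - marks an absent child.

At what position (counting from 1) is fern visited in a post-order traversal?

11

Post-order visits the left subtree, then the right subtree, then the node.
At poppy: no left child.
At poppy: go right to lily.
  At lily: go left to sage.
    At sage: go left to ivy.
      At ivy: go left to pear.
        At pear: go left to plum.
          At plum: go left to rose.
            At rose: no left child.
            At rose: go right to mint.
              mint is a leaf — visit mint.
            Visit rose.
          At plum: no right child.
          Visit plum.
        At pear: no right child.
        Visit pear.
      At ivy: no right child.
      Visit ivy.
    At sage: go right to tulip.
      At tulip: go left to teak.
        At teak: no left child.
        At teak: go right to bay.
          bay is a leaf — visit bay.
        Visit teak.
      At tulip: no right child.
      Visit tulip.
    Visit sage.
  At lily: go right to fern.
    At fern: no left child.
    At fern: go right to reed.
      reed is a leaf — visit reed.
    Visit fern.
  Visit lily.
Visit poppy.
Full post-order sequence: mint, rose, plum, pear, ivy, bay, teak, tulip, sage, reed, fern, lily, poppy.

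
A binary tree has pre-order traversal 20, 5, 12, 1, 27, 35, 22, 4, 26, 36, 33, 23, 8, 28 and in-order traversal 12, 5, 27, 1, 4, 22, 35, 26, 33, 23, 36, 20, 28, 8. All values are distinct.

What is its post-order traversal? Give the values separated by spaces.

12 27 4 22 23 33 36 26 35 1 5 28 8 20

The first element of pre-order is the root; it splits in-order into left and right subtrees.
Root 20: left subtree has 11 nodes {12, 5, 27, 1, 4, 22, 35, 26, 33, 23, 36}, right has 2 {28, 8}.
  Root 5: left subtree has 1 node {12}, right has 9 {27, 1, 4, 22, 35, 26, 33, 23, 36}.
    Root 1: left subtree has 1 node {27}, right has 7 {4, 22, 35, 26, 33, 23, 36}.
      Root 35: left subtree has 2 nodes {4, 22}, right has 4 {26, 33, 23, 36}.
        Root 22: left subtree has 1 node {4}, right has 0 { }.
        Root 26: left subtree has 0 nodes { }, right has 3 {33, 23, 36}.
          Root 36: left subtree has 2 nodes {33, 23}, right has 0 { }.
            Root 33: left subtree has 0 nodes { }, right has 1 {23}.
  Root 8: left subtree has 1 node {28}, right has 0 { }.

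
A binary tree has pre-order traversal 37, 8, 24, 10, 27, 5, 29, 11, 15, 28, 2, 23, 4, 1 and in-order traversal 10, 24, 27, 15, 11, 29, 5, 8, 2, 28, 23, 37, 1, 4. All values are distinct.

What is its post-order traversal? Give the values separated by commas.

The first element of pre-order is the root; it splits in-order into left and right subtrees.
Root 37: left subtree has 11 nodes {10, 24, 27, 15, 11, 29, 5, 8, 2, 28, 23}, right has 2 {1, 4}.
  Root 8: left subtree has 7 nodes {10, 24, 27, 15, 11, 29, 5}, right has 3 {2, 28, 23}.
    Root 24: left subtree has 1 node {10}, right has 5 {27, 15, 11, 29, 5}.
      Root 27: left subtree has 0 nodes { }, right has 4 {15, 11, 29, 5}.
        Root 5: left subtree has 3 nodes {15, 11, 29}, right has 0 { }.
          Root 29: left subtree has 2 nodes {15, 11}, right has 0 { }.
            Root 11: left subtree has 1 node {15}, right has 0 { }.
    Root 28: left subtree has 1 node {2}, right has 1 {23}.
  Root 4: left subtree has 1 node {1}, right has 0 { }.

10, 15, 11, 29, 5, 27, 24, 2, 23, 28, 8, 1, 4, 37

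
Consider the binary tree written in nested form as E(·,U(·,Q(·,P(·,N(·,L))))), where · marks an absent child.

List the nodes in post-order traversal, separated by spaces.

L N P Q U E

Post-order visits the left subtree, then the right subtree, then the node.
At E: no left child.
At E: go right to U.
  At U: no left child.
  At U: go right to Q.
    At Q: no left child.
    At Q: go right to P.
      At P: no left child.
      At P: go right to N.
        At N: no left child.
        At N: go right to L.
          L is a leaf — visit L.
        Visit N.
      Visit P.
    Visit Q.
  Visit U.
Visit E.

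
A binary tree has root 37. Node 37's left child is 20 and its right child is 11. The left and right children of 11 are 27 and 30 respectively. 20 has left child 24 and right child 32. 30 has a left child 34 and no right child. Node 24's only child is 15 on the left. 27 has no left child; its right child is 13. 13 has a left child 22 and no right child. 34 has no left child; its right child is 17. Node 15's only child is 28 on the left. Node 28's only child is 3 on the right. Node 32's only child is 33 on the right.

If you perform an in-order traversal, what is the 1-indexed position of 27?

9

In-order visits the left subtree, then the node, then the right subtree.
At 37: go left to 20.
  At 20: go left to 24.
    At 24: go left to 15.
      At 15: go left to 28.
        At 28: no left child.
        Visit 28.
        At 28: go right to 3.
          3 is a leaf — visit 3.
      Visit 15.
      At 15: no right child.
    Visit 24.
    At 24: no right child.
  Visit 20.
  At 20: go right to 32.
    At 32: no left child.
    Visit 32.
    At 32: go right to 33.
      33 is a leaf — visit 33.
Visit 37.
At 37: go right to 11.
  At 11: go left to 27.
    At 27: no left child.
    Visit 27.
    At 27: go right to 13.
      At 13: go left to 22.
        22 is a leaf — visit 22.
      Visit 13.
      At 13: no right child.
  Visit 11.
  At 11: go right to 30.
    At 30: go left to 34.
      At 34: no left child.
      Visit 34.
      At 34: go right to 17.
        17 is a leaf — visit 17.
    Visit 30.
    At 30: no right child.
Full in-order sequence: 28, 3, 15, 24, 20, 32, 33, 37, 27, 22, 13, 11, 34, 17, 30.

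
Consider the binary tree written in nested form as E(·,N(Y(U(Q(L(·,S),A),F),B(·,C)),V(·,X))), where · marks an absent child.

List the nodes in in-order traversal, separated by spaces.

E L S Q A U F Y B C N V X

In-order visits the left subtree, then the node, then the right subtree.
At E: no left child.
Visit E.
At E: go right to N.
  At N: go left to Y.
    At Y: go left to U.
      At U: go left to Q.
        At Q: go left to L.
          At L: no left child.
          Visit L.
          At L: go right to S.
            S is a leaf — visit S.
        Visit Q.
        At Q: go right to A.
          A is a leaf — visit A.
      Visit U.
      At U: go right to F.
        F is a leaf — visit F.
    Visit Y.
    At Y: go right to B.
      At B: no left child.
      Visit B.
      At B: go right to C.
        C is a leaf — visit C.
  Visit N.
  At N: go right to V.
    At V: no left child.
    Visit V.
    At V: go right to X.
      X is a leaf — visit X.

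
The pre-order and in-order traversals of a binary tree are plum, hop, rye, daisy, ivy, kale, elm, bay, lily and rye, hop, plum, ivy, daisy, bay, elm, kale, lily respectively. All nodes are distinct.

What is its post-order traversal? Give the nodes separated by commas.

The first element of pre-order is the root; it splits in-order into left and right subtrees.
Root plum: left subtree has 2 nodes {rye, hop}, right has 6 {ivy, daisy, bay, elm, kale, lily}.
  Root hop: left subtree has 1 node {rye}, right has 0 { }.
  Root daisy: left subtree has 1 node {ivy}, right has 4 {bay, elm, kale, lily}.
    Root kale: left subtree has 2 nodes {bay, elm}, right has 1 {lily}.
      Root elm: left subtree has 1 node {bay}, right has 0 { }.

rye, hop, ivy, bay, elm, lily, kale, daisy, plum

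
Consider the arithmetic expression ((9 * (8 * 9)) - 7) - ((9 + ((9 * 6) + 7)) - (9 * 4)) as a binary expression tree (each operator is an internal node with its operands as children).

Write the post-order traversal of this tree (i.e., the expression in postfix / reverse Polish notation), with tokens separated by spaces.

9 8 9 * * 7 - 9 9 6 * 7 + + 9 4 * - -

Post-order on an expression tree gives postfix notation: for each operator, emit left operand, right operand, then the operator.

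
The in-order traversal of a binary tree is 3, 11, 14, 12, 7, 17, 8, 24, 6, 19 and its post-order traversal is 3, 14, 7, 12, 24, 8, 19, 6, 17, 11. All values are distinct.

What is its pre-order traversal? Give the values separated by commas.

11, 3, 17, 12, 14, 7, 6, 8, 24, 19

The last element of post-order is the root; it splits in-order into left and right subtrees.
Root 11: left subtree has 1 node {3}, right has 8 {14, 12, 7, 17, 8, 24, 6, 19}.
  Root 17: left subtree has 3 nodes {14, 12, 7}, right has 4 {8, 24, 6, 19}.
    Root 12: left subtree has 1 node {14}, right has 1 {7}.
    Root 6: left subtree has 2 nodes {8, 24}, right has 1 {19}.
      Root 8: left subtree has 0 nodes { }, right has 1 {24}.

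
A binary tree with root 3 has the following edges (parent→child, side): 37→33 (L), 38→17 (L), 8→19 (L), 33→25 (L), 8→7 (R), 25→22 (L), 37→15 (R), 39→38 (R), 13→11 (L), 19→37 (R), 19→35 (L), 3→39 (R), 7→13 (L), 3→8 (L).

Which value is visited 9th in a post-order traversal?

13

Post-order visits the left subtree, then the right subtree, then the node.
At 3: go left to 8.
  At 8: go left to 19.
    At 19: go left to 35.
      35 is a leaf — visit 35.
    At 19: go right to 37.
      At 37: go left to 33.
        At 33: go left to 25.
          At 25: go left to 22.
            22 is a leaf — visit 22.
          At 25: no right child.
          Visit 25.
        At 33: no right child.
        Visit 33.
      At 37: go right to 15.
        15 is a leaf — visit 15.
      Visit 37.
    Visit 19.
  At 8: go right to 7.
    At 7: go left to 13.
      At 13: go left to 11.
        11 is a leaf — visit 11.
      At 13: no right child.
      Visit 13.
    At 7: no right child.
    Visit 7.
  Visit 8.
At 3: go right to 39.
  At 39: no left child.
  At 39: go right to 38.
    At 38: go left to 17.
      17 is a leaf — visit 17.
    At 38: no right child.
    Visit 38.
  Visit 39.
Visit 3.
Full post-order sequence: 35, 22, 25, 33, 15, 37, 19, 11, 13, 7, 8, 17, 38, 39, 3.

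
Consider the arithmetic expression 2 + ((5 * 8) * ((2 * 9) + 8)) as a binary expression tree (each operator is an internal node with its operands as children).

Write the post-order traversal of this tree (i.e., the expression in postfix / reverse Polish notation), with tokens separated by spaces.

Post-order on an expression tree gives postfix notation: for each operator, emit left operand, right operand, then the operator.

2 5 8 * 2 9 * 8 + * +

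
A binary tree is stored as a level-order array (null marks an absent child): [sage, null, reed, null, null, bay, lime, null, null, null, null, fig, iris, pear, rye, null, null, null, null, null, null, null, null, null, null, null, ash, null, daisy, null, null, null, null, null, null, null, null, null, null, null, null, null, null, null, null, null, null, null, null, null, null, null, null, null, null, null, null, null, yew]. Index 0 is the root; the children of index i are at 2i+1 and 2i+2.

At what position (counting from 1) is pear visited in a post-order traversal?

7

Post-order visits the left subtree, then the right subtree, then the node.
At sage: no left child.
At sage: go right to reed.
  At reed: go left to bay.
    At bay: go left to fig.
      fig is a leaf — visit fig.
    At bay: go right to iris.
      At iris: no left child.
      At iris: go right to ash.
        ash is a leaf — visit ash.
      Visit iris.
    Visit bay.
  At reed: go right to lime.
    At lime: go left to pear.
      At pear: no left child.
      At pear: go right to daisy.
        At daisy: no left child.
        At daisy: go right to yew.
          yew is a leaf — visit yew.
        Visit daisy.
      Visit pear.
    At lime: go right to rye.
      rye is a leaf — visit rye.
    Visit lime.
  Visit reed.
Visit sage.
Full post-order sequence: fig, ash, iris, bay, yew, daisy, pear, rye, lime, reed, sage.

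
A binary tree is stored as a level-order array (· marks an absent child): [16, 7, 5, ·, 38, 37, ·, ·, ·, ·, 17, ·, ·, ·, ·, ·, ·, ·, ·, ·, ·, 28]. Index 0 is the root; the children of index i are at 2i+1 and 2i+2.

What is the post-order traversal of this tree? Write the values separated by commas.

28, 17, 38, 7, 37, 5, 16

Post-order visits the left subtree, then the right subtree, then the node.
At 16: go left to 7.
  At 7: no left child.
  At 7: go right to 38.
    At 38: no left child.
    At 38: go right to 17.
      At 17: go left to 28.
        28 is a leaf — visit 28.
      At 17: no right child.
      Visit 17.
    Visit 38.
  Visit 7.
At 16: go right to 5.
  At 5: go left to 37.
    37 is a leaf — visit 37.
  At 5: no right child.
  Visit 5.
Visit 16.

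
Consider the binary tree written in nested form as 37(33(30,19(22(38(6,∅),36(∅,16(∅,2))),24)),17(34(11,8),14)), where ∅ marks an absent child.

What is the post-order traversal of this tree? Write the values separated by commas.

Post-order visits the left subtree, then the right subtree, then the node.
At 37: go left to 33.
  At 33: go left to 30.
    30 is a leaf — visit 30.
  At 33: go right to 19.
    At 19: go left to 22.
      At 22: go left to 38.
        At 38: go left to 6.
          6 is a leaf — visit 6.
        At 38: no right child.
        Visit 38.
      At 22: go right to 36.
        At 36: no left child.
        At 36: go right to 16.
          At 16: no left child.
          At 16: go right to 2.
            2 is a leaf — visit 2.
          Visit 16.
        Visit 36.
      Visit 22.
    At 19: go right to 24.
      24 is a leaf — visit 24.
    Visit 19.
  Visit 33.
At 37: go right to 17.
  At 17: go left to 34.
    At 34: go left to 11.
      11 is a leaf — visit 11.
    At 34: go right to 8.
      8 is a leaf — visit 8.
    Visit 34.
  At 17: go right to 14.
    14 is a leaf — visit 14.
  Visit 17.
Visit 37.

30, 6, 38, 2, 16, 36, 22, 24, 19, 33, 11, 8, 34, 14, 17, 37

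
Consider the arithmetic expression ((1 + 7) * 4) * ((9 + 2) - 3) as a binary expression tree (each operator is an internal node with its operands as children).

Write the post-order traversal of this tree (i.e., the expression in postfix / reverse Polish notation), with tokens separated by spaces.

1 7 + 4 * 9 2 + 3 - *

Post-order on an expression tree gives postfix notation: for each operator, emit left operand, right operand, then the operator.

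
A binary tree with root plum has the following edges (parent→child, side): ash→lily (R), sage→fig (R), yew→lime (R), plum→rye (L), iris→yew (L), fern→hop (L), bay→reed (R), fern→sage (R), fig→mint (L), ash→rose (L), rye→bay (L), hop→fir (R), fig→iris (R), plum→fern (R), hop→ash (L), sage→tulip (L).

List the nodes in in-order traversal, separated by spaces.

bay reed rye plum rose ash lily hop fir fern tulip sage mint fig yew lime iris

In-order visits the left subtree, then the node, then the right subtree.
At plum: go left to rye.
  At rye: go left to bay.
    At bay: no left child.
    Visit bay.
    At bay: go right to reed.
      reed is a leaf — visit reed.
  Visit rye.
  At rye: no right child.
Visit plum.
At plum: go right to fern.
  At fern: go left to hop.
    At hop: go left to ash.
      At ash: go left to rose.
        rose is a leaf — visit rose.
      Visit ash.
      At ash: go right to lily.
        lily is a leaf — visit lily.
    Visit hop.
    At hop: go right to fir.
      fir is a leaf — visit fir.
  Visit fern.
  At fern: go right to sage.
    At sage: go left to tulip.
      tulip is a leaf — visit tulip.
    Visit sage.
    At sage: go right to fig.
      At fig: go left to mint.
        mint is a leaf — visit mint.
      Visit fig.
      At fig: go right to iris.
        At iris: go left to yew.
          At yew: no left child.
          Visit yew.
          At yew: go right to lime.
            lime is a leaf — visit lime.
        Visit iris.
        At iris: no right child.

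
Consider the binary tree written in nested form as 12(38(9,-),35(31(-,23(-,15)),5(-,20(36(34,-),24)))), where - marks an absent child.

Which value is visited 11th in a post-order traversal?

35

Post-order visits the left subtree, then the right subtree, then the node.
At 12: go left to 38.
  At 38: go left to 9.
    9 is a leaf — visit 9.
  At 38: no right child.
  Visit 38.
At 12: go right to 35.
  At 35: go left to 31.
    At 31: no left child.
    At 31: go right to 23.
      At 23: no left child.
      At 23: go right to 15.
        15 is a leaf — visit 15.
      Visit 23.
    Visit 31.
  At 35: go right to 5.
    At 5: no left child.
    At 5: go right to 20.
      At 20: go left to 36.
        At 36: go left to 34.
          34 is a leaf — visit 34.
        At 36: no right child.
        Visit 36.
      At 20: go right to 24.
        24 is a leaf — visit 24.
      Visit 20.
    Visit 5.
  Visit 35.
Visit 12.
Full post-order sequence: 9, 38, 15, 23, 31, 34, 36, 24, 20, 5, 35, 12.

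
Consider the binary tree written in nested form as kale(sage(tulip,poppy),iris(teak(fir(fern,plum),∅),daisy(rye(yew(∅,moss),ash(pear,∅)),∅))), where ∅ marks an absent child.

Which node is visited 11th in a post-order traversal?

ash

Post-order visits the left subtree, then the right subtree, then the node.
At kale: go left to sage.
  At sage: go left to tulip.
    tulip is a leaf — visit tulip.
  At sage: go right to poppy.
    poppy is a leaf — visit poppy.
  Visit sage.
At kale: go right to iris.
  At iris: go left to teak.
    At teak: go left to fir.
      At fir: go left to fern.
        fern is a leaf — visit fern.
      At fir: go right to plum.
        plum is a leaf — visit plum.
      Visit fir.
    At teak: no right child.
    Visit teak.
  At iris: go right to daisy.
    At daisy: go left to rye.
      At rye: go left to yew.
        At yew: no left child.
        At yew: go right to moss.
          moss is a leaf — visit moss.
        Visit yew.
      At rye: go right to ash.
        At ash: go left to pear.
          pear is a leaf — visit pear.
        At ash: no right child.
        Visit ash.
      Visit rye.
    At daisy: no right child.
    Visit daisy.
  Visit iris.
Visit kale.
Full post-order sequence: tulip, poppy, sage, fern, plum, fir, teak, moss, yew, pear, ash, rye, daisy, iris, kale.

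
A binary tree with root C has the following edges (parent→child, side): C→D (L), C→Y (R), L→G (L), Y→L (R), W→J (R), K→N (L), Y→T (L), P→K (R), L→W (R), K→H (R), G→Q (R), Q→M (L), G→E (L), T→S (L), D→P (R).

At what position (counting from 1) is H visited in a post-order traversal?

2

Post-order visits the left subtree, then the right subtree, then the node.
At C: go left to D.
  At D: no left child.
  At D: go right to P.
    At P: no left child.
    At P: go right to K.
      At K: go left to N.
        N is a leaf — visit N.
      At K: go right to H.
        H is a leaf — visit H.
      Visit K.
    Visit P.
  Visit D.
At C: go right to Y.
  At Y: go left to T.
    At T: go left to S.
      S is a leaf — visit S.
    At T: no right child.
    Visit T.
  At Y: go right to L.
    At L: go left to G.
      At G: go left to E.
        E is a leaf — visit E.
      At G: go right to Q.
        At Q: go left to M.
          M is a leaf — visit M.
        At Q: no right child.
        Visit Q.
      Visit G.
    At L: go right to W.
      At W: no left child.
      At W: go right to J.
        J is a leaf — visit J.
      Visit W.
    Visit L.
  Visit Y.
Visit C.
Full post-order sequence: N, H, K, P, D, S, T, E, M, Q, G, J, W, L, Y, C.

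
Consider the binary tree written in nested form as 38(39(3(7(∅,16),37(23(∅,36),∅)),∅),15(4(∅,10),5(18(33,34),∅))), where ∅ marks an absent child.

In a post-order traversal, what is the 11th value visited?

34

Post-order visits the left subtree, then the right subtree, then the node.
At 38: go left to 39.
  At 39: go left to 3.
    At 3: go left to 7.
      At 7: no left child.
      At 7: go right to 16.
        16 is a leaf — visit 16.
      Visit 7.
    At 3: go right to 37.
      At 37: go left to 23.
        At 23: no left child.
        At 23: go right to 36.
          36 is a leaf — visit 36.
        Visit 23.
      At 37: no right child.
      Visit 37.
    Visit 3.
  At 39: no right child.
  Visit 39.
At 38: go right to 15.
  At 15: go left to 4.
    At 4: no left child.
    At 4: go right to 10.
      10 is a leaf — visit 10.
    Visit 4.
  At 15: go right to 5.
    At 5: go left to 18.
      At 18: go left to 33.
        33 is a leaf — visit 33.
      At 18: go right to 34.
        34 is a leaf — visit 34.
      Visit 18.
    At 5: no right child.
    Visit 5.
  Visit 15.
Visit 38.
Full post-order sequence: 16, 7, 36, 23, 37, 3, 39, 10, 4, 33, 34, 18, 5, 15, 38.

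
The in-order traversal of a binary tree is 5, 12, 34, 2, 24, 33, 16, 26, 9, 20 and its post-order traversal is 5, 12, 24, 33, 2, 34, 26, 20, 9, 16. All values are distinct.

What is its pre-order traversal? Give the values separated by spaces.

The last element of post-order is the root; it splits in-order into left and right subtrees.
Root 16: left subtree has 6 nodes {5, 12, 34, 2, 24, 33}, right has 3 {26, 9, 20}.
  Root 34: left subtree has 2 nodes {5, 12}, right has 3 {2, 24, 33}.
    Root 12: left subtree has 1 node {5}, right has 0 { }.
    Root 2: left subtree has 0 nodes { }, right has 2 {24, 33}.
      Root 33: left subtree has 1 node {24}, right has 0 { }.
  Root 9: left subtree has 1 node {26}, right has 1 {20}.

16 34 12 5 2 33 24 9 26 20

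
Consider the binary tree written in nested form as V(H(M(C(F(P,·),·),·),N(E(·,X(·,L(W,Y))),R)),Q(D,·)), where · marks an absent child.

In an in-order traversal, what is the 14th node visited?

D

In-order visits the left subtree, then the node, then the right subtree.
At V: go left to H.
  At H: go left to M.
    At M: go left to C.
      At C: go left to F.
        At F: go left to P.
          P is a leaf — visit P.
        Visit F.
        At F: no right child.
      Visit C.
      At C: no right child.
    Visit M.
    At M: no right child.
  Visit H.
  At H: go right to N.
    At N: go left to E.
      At E: no left child.
      Visit E.
      At E: go right to X.
        At X: no left child.
        Visit X.
        At X: go right to L.
          At L: go left to W.
            W is a leaf — visit W.
          Visit L.
          At L: go right to Y.
            Y is a leaf — visit Y.
    Visit N.
    At N: go right to R.
      R is a leaf — visit R.
Visit V.
At V: go right to Q.
  At Q: go left to D.
    D is a leaf — visit D.
  Visit Q.
  At Q: no right child.
Full in-order sequence: P, F, C, M, H, E, X, W, L, Y, N, R, V, D, Q.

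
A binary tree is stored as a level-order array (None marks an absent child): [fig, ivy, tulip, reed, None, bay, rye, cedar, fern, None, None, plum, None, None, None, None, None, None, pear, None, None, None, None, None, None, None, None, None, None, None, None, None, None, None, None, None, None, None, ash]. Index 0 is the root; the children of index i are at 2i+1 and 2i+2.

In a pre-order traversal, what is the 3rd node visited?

Pre-order visits the node, then its left subtree, then its right subtree.
Visit fig.
At fig: go left to ivy.
  Visit ivy.
  At ivy: go left to reed.
    Visit reed.
    At reed: go left to cedar.
      cedar is a leaf — visit cedar.
    At reed: go right to fern.
      Visit fern.
      At fern: no left child.
      At fern: go right to pear.
        Visit pear.
        At pear: no left child.
        At pear: go right to ash.
          ash is a leaf — visit ash.
  At ivy: no right child.
At fig: go right to tulip.
  Visit tulip.
  At tulip: go left to bay.
    Visit bay.
    At bay: go left to plum.
      plum is a leaf — visit plum.
    At bay: no right child.
  At tulip: go right to rye.
    rye is a leaf — visit rye.
Full pre-order sequence: fig, ivy, reed, cedar, fern, pear, ash, tulip, bay, plum, rye.

reed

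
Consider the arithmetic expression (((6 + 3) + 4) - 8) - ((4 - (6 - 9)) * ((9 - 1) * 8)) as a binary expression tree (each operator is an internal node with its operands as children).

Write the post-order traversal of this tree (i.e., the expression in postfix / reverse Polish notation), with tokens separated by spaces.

Post-order on an expression tree gives postfix notation: for each operator, emit left operand, right operand, then the operator.

6 3 + 4 + 8 - 4 6 9 - - 9 1 - 8 * * -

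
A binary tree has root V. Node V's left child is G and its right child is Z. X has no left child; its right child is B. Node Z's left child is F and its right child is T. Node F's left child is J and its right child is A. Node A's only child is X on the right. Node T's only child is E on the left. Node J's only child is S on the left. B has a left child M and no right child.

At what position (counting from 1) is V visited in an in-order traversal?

In-order visits the left subtree, then the node, then the right subtree.
At V: go left to G.
  G is a leaf — visit G.
Visit V.
At V: go right to Z.
  At Z: go left to F.
    At F: go left to J.
      At J: go left to S.
        S is a leaf — visit S.
      Visit J.
      At J: no right child.
    Visit F.
    At F: go right to A.
      At A: no left child.
      Visit A.
      At A: go right to X.
        At X: no left child.
        Visit X.
        At X: go right to B.
          At B: go left to M.
            M is a leaf — visit M.
          Visit B.
          At B: no right child.
  Visit Z.
  At Z: go right to T.
    At T: go left to E.
      E is a leaf — visit E.
    Visit T.
    At T: no right child.
Full in-order sequence: G, V, S, J, F, A, X, M, B, Z, E, T.

2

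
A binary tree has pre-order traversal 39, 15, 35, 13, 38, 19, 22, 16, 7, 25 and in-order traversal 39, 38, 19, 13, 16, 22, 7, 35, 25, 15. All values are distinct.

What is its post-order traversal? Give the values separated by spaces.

The first element of pre-order is the root; it splits in-order into left and right subtrees.
Root 39: left subtree has 0 nodes { }, right has 9 {38, 19, 13, 16, 22, 7, 35, 25, 15}.
  Root 15: left subtree has 8 nodes {38, 19, 13, 16, 22, 7, 35, 25}, right has 0 { }.
    Root 35: left subtree has 6 nodes {38, 19, 13, 16, 22, 7}, right has 1 {25}.
      Root 13: left subtree has 2 nodes {38, 19}, right has 3 {16, 22, 7}.
        Root 38: left subtree has 0 nodes { }, right has 1 {19}.
        Root 22: left subtree has 1 node {16}, right has 1 {7}.

19 38 16 7 22 13 25 35 15 39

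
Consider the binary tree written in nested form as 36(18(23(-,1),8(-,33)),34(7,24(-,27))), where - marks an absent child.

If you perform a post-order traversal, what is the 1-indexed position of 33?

Post-order visits the left subtree, then the right subtree, then the node.
At 36: go left to 18.
  At 18: go left to 23.
    At 23: no left child.
    At 23: go right to 1.
      1 is a leaf — visit 1.
    Visit 23.
  At 18: go right to 8.
    At 8: no left child.
    At 8: go right to 33.
      33 is a leaf — visit 33.
    Visit 8.
  Visit 18.
At 36: go right to 34.
  At 34: go left to 7.
    7 is a leaf — visit 7.
  At 34: go right to 24.
    At 24: no left child.
    At 24: go right to 27.
      27 is a leaf — visit 27.
    Visit 24.
  Visit 34.
Visit 36.
Full post-order sequence: 1, 23, 33, 8, 18, 7, 27, 24, 34, 36.

3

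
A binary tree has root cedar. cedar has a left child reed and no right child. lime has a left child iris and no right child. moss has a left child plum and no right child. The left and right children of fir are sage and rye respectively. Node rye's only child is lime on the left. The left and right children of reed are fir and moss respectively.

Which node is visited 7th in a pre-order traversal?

Pre-order visits the node, then its left subtree, then its right subtree.
Visit cedar.
At cedar: go left to reed.
  Visit reed.
  At reed: go left to fir.
    Visit fir.
    At fir: go left to sage.
      sage is a leaf — visit sage.
    At fir: go right to rye.
      Visit rye.
      At rye: go left to lime.
        Visit lime.
        At lime: go left to iris.
          iris is a leaf — visit iris.
        At lime: no right child.
      At rye: no right child.
  At reed: go right to moss.
    Visit moss.
    At moss: go left to plum.
      plum is a leaf — visit plum.
    At moss: no right child.
At cedar: no right child.
Full pre-order sequence: cedar, reed, fir, sage, rye, lime, iris, moss, plum.

iris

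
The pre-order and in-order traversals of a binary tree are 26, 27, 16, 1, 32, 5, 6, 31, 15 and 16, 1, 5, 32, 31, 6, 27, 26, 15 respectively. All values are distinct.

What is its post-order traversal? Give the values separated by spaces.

5 31 6 32 1 16 27 15 26

The first element of pre-order is the root; it splits in-order into left and right subtrees.
Root 26: left subtree has 7 nodes {16, 1, 5, 32, 31, 6, 27}, right has 1 {15}.
  Root 27: left subtree has 6 nodes {16, 1, 5, 32, 31, 6}, right has 0 { }.
    Root 16: left subtree has 0 nodes { }, right has 5 {1, 5, 32, 31, 6}.
      Root 1: left subtree has 0 nodes { }, right has 4 {5, 32, 31, 6}.
        Root 32: left subtree has 1 node {5}, right has 2 {31, 6}.
          Root 6: left subtree has 1 node {31}, right has 0 { }.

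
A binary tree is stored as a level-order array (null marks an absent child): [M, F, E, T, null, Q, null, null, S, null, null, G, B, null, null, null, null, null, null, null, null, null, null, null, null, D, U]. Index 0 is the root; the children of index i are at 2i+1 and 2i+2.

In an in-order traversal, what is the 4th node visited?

M

In-order visits the left subtree, then the node, then the right subtree.
At M: go left to F.
  At F: go left to T.
    At T: no left child.
    Visit T.
    At T: go right to S.
      S is a leaf — visit S.
  Visit F.
  At F: no right child.
Visit M.
At M: go right to E.
  At E: go left to Q.
    At Q: go left to G.
      G is a leaf — visit G.
    Visit Q.
    At Q: go right to B.
      At B: go left to D.
        D is a leaf — visit D.
      Visit B.
      At B: go right to U.
        U is a leaf — visit U.
  Visit E.
  At E: no right child.
Full in-order sequence: T, S, F, M, G, Q, D, B, U, E.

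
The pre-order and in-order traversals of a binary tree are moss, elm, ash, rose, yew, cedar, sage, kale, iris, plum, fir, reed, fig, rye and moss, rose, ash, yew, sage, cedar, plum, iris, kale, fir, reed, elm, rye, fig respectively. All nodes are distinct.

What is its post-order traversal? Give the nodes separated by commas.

The first element of pre-order is the root; it splits in-order into left and right subtrees.
Root moss: left subtree has 0 nodes { }, right has 13 {rose, ash, yew, sage, cedar, plum, iris, kale, fir, reed, elm, rye, fig}.
  Root elm: left subtree has 10 nodes {rose, ash, yew, sage, cedar, plum, iris, kale, fir, reed}, right has 2 {rye, fig}.
    Root ash: left subtree has 1 node {rose}, right has 8 {yew, sage, cedar, plum, iris, kale, fir, reed}.
      Root yew: left subtree has 0 nodes { }, right has 7 {sage, cedar, plum, iris, kale, fir, reed}.
        Root cedar: left subtree has 1 node {sage}, right has 5 {plum, iris, kale, fir, reed}.
          Root kale: left subtree has 2 nodes {plum, iris}, right has 2 {fir, reed}.
            Root iris: left subtree has 1 node {plum}, right has 0 { }.
            Root fir: left subtree has 0 nodes { }, right has 1 {reed}.
    Root fig: left subtree has 1 node {rye}, right has 0 { }.

rose, sage, plum, iris, reed, fir, kale, cedar, yew, ash, rye, fig, elm, moss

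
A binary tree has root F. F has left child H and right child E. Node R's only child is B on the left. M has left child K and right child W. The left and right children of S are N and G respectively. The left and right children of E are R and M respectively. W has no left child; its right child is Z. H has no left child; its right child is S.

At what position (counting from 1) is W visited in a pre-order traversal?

11

Pre-order visits the node, then its left subtree, then its right subtree.
Visit F.
At F: go left to H.
  Visit H.
  At H: no left child.
  At H: go right to S.
    Visit S.
    At S: go left to N.
      N is a leaf — visit N.
    At S: go right to G.
      G is a leaf — visit G.
At F: go right to E.
  Visit E.
  At E: go left to R.
    Visit R.
    At R: go left to B.
      B is a leaf — visit B.
    At R: no right child.
  At E: go right to M.
    Visit M.
    At M: go left to K.
      K is a leaf — visit K.
    At M: go right to W.
      Visit W.
      At W: no left child.
      At W: go right to Z.
        Z is a leaf — visit Z.
Full pre-order sequence: F, H, S, N, G, E, R, B, M, K, W, Z.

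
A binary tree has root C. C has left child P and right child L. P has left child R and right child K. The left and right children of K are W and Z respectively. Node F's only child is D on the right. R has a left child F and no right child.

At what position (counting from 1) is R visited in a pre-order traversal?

3

Pre-order visits the node, then its left subtree, then its right subtree.
Visit C.
At C: go left to P.
  Visit P.
  At P: go left to R.
    Visit R.
    At R: go left to F.
      Visit F.
      At F: no left child.
      At F: go right to D.
        D is a leaf — visit D.
    At R: no right child.
  At P: go right to K.
    Visit K.
    At K: go left to W.
      W is a leaf — visit W.
    At K: go right to Z.
      Z is a leaf — visit Z.
At C: go right to L.
  L is a leaf — visit L.
Full pre-order sequence: C, P, R, F, D, K, W, Z, L.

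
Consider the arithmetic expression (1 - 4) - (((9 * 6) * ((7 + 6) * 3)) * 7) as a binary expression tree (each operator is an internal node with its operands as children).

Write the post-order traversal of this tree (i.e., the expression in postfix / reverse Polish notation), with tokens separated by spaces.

Post-order on an expression tree gives postfix notation: for each operator, emit left operand, right operand, then the operator.

1 4 - 9 6 * 7 6 + 3 * * 7 * -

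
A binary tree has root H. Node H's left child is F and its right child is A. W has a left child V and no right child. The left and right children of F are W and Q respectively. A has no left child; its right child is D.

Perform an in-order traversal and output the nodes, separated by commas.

V, W, F, Q, H, A, D

In-order visits the left subtree, then the node, then the right subtree.
At H: go left to F.
  At F: go left to W.
    At W: go left to V.
      V is a leaf — visit V.
    Visit W.
    At W: no right child.
  Visit F.
  At F: go right to Q.
    Q is a leaf — visit Q.
Visit H.
At H: go right to A.
  At A: no left child.
  Visit A.
  At A: go right to D.
    D is a leaf — visit D.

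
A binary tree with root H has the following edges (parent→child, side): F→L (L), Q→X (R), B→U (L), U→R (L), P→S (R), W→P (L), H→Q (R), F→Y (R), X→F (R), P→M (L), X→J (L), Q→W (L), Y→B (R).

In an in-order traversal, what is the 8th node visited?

X

In-order visits the left subtree, then the node, then the right subtree.
At H: no left child.
Visit H.
At H: go right to Q.
  At Q: go left to W.
    At W: go left to P.
      At P: go left to M.
        M is a leaf — visit M.
      Visit P.
      At P: go right to S.
        S is a leaf — visit S.
    Visit W.
    At W: no right child.
  Visit Q.
  At Q: go right to X.
    At X: go left to J.
      J is a leaf — visit J.
    Visit X.
    At X: go right to F.
      At F: go left to L.
        L is a leaf — visit L.
      Visit F.
      At F: go right to Y.
        At Y: no left child.
        Visit Y.
        At Y: go right to B.
          At B: go left to U.
            At U: go left to R.
              R is a leaf — visit R.
            Visit U.
            At U: no right child.
          Visit B.
          At B: no right child.
Full in-order sequence: H, M, P, S, W, Q, J, X, L, F, Y, R, U, B.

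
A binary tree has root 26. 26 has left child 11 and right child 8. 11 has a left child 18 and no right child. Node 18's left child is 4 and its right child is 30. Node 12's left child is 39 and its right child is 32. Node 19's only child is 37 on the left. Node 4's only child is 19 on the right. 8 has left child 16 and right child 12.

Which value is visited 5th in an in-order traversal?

30

In-order visits the left subtree, then the node, then the right subtree.
At 26: go left to 11.
  At 11: go left to 18.
    At 18: go left to 4.
      At 4: no left child.
      Visit 4.
      At 4: go right to 19.
        At 19: go left to 37.
          37 is a leaf — visit 37.
        Visit 19.
        At 19: no right child.
    Visit 18.
    At 18: go right to 30.
      30 is a leaf — visit 30.
  Visit 11.
  At 11: no right child.
Visit 26.
At 26: go right to 8.
  At 8: go left to 16.
    16 is a leaf — visit 16.
  Visit 8.
  At 8: go right to 12.
    At 12: go left to 39.
      39 is a leaf — visit 39.
    Visit 12.
    At 12: go right to 32.
      32 is a leaf — visit 32.
Full in-order sequence: 4, 37, 19, 18, 30, 11, 26, 16, 8, 39, 12, 32.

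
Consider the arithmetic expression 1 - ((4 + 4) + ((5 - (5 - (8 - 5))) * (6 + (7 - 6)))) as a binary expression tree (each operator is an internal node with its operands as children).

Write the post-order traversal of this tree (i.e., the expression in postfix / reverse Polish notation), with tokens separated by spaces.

1 4 4 + 5 5 8 5 - - - 6 7 6 - + * + -

Post-order on an expression tree gives postfix notation: for each operator, emit left operand, right operand, then the operator.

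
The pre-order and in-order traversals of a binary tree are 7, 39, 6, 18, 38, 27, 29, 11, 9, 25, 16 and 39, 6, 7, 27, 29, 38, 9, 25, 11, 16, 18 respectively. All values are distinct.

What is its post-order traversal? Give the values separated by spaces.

The first element of pre-order is the root; it splits in-order into left and right subtrees.
Root 7: left subtree has 2 nodes {39, 6}, right has 8 {27, 29, 38, 9, 25, 11, 16, 18}.
  Root 39: left subtree has 0 nodes { }, right has 1 {6}.
  Root 18: left subtree has 7 nodes {27, 29, 38, 9, 25, 11, 16}, right has 0 { }.
    Root 38: left subtree has 2 nodes {27, 29}, right has 4 {9, 25, 11, 16}.
      Root 27: left subtree has 0 nodes { }, right has 1 {29}.
      Root 11: left subtree has 2 nodes {9, 25}, right has 1 {16}.
        Root 9: left subtree has 0 nodes { }, right has 1 {25}.

6 39 29 27 25 9 16 11 38 18 7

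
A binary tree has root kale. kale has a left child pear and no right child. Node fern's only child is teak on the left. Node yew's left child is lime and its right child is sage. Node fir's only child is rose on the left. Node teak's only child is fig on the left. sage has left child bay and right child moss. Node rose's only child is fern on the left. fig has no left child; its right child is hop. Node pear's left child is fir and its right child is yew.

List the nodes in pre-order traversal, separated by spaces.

kale pear fir rose fern teak fig hop yew lime sage bay moss

Pre-order visits the node, then its left subtree, then its right subtree.
Visit kale.
At kale: go left to pear.
  Visit pear.
  At pear: go left to fir.
    Visit fir.
    At fir: go left to rose.
      Visit rose.
      At rose: go left to fern.
        Visit fern.
        At fern: go left to teak.
          Visit teak.
          At teak: go left to fig.
            Visit fig.
            At fig: no left child.
            At fig: go right to hop.
              hop is a leaf — visit hop.
          At teak: no right child.
        At fern: no right child.
      At rose: no right child.
    At fir: no right child.
  At pear: go right to yew.
    Visit yew.
    At yew: go left to lime.
      lime is a leaf — visit lime.
    At yew: go right to sage.
      Visit sage.
      At sage: go left to bay.
        bay is a leaf — visit bay.
      At sage: go right to moss.
        moss is a leaf — visit moss.
At kale: no right child.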